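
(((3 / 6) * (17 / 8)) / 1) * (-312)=-663 / 2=-331.50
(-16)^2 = 256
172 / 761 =0.23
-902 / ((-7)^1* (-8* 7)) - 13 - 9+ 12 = -2411 / 196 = -12.30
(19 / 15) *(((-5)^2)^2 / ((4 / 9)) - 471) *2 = 23693 / 10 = 2369.30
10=10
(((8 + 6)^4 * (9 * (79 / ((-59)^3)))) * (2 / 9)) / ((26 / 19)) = -57662416 / 2669927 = -21.60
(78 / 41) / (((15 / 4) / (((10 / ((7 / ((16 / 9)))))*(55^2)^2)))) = 30453280000 / 2583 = 11789887.73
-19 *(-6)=114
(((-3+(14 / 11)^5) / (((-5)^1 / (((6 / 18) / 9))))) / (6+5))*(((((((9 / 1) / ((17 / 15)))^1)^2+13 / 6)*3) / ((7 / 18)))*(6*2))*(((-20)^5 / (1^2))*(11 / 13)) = 15830202360320000 / 4235480249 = 3737522.41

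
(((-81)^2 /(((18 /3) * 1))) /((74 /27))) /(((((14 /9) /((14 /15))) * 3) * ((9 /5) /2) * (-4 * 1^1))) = -6561 /296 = -22.17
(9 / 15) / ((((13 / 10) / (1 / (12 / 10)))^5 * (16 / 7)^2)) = 95703125 / 7699131648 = 0.01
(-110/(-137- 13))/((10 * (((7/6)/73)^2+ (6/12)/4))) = 63948/109225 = 0.59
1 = 1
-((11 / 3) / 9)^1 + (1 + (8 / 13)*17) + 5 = 5635 / 351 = 16.05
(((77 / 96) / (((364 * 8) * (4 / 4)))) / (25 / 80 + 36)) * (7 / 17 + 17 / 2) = 1111 / 16435328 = 0.00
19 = 19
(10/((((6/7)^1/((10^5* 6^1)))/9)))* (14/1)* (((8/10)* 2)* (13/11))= 18345600000/11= 1667781818.18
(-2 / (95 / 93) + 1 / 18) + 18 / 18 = -1543 / 1710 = -0.90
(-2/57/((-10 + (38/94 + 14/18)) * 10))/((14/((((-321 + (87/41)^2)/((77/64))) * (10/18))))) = -133362688/32106200665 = -0.00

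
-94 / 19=-4.95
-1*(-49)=49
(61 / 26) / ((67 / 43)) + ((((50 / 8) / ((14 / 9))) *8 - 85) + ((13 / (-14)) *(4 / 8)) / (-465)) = -582335147 / 11340420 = -51.35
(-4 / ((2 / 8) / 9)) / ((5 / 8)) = -1152 / 5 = -230.40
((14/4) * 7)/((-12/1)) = -49/24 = -2.04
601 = 601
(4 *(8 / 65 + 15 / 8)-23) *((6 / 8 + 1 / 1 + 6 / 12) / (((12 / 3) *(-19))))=17559 / 39520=0.44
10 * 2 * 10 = 200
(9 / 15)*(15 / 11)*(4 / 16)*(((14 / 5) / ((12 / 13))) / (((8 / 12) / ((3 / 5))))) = 2457 / 4400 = 0.56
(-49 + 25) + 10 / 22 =-23.55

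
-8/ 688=-0.01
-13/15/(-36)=13/540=0.02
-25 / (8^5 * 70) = -5 / 458752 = -0.00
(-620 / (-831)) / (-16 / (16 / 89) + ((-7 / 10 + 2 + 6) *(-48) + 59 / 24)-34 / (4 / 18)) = -24800 / 19609661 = -0.00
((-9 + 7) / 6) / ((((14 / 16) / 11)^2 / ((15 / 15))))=-7744 / 147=-52.68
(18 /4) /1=9 /2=4.50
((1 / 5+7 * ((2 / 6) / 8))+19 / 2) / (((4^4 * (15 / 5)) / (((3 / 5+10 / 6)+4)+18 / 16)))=1063513 / 11059200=0.10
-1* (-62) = 62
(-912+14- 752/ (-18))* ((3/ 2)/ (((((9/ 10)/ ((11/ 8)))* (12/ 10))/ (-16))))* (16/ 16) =2119150/ 81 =26162.35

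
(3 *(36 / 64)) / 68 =27 / 1088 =0.02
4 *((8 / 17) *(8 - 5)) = 96 / 17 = 5.65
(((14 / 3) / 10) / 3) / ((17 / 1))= 7 / 765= 0.01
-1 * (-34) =34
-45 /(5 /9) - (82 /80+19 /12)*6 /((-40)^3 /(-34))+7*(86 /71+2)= -2659577791 /45440000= -58.53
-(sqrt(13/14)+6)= -6.96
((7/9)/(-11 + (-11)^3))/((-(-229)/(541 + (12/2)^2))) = -4039/2765862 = -0.00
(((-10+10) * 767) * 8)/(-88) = 0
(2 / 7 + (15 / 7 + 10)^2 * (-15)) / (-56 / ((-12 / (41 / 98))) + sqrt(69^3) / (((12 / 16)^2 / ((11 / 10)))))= 333210075 / 96953370017-3289839960 * sqrt(69) / 13850481431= -1.97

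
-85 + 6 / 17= -1439 / 17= -84.65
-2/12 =-1/6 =-0.17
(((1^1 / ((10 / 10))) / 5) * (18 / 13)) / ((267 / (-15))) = -18 / 1157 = -0.02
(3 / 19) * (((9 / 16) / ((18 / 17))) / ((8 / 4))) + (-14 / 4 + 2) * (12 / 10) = -1.76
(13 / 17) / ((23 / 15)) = 0.50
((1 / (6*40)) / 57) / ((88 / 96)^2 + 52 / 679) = 679 / 8516465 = 0.00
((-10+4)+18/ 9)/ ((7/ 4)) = -16/ 7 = -2.29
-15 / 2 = -7.50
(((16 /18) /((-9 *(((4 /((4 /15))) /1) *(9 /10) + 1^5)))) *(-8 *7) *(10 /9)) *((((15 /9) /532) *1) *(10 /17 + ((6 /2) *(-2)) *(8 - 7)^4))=-147200 /20485629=-0.01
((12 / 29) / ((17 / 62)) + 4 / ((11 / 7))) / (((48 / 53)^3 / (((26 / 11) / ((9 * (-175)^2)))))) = 10638899297 / 227292246720000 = 0.00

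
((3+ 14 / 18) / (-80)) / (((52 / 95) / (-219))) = 23579 / 1248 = 18.89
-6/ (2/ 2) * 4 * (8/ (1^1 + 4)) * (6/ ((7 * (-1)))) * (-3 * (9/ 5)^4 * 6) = -136048896/ 21875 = -6219.38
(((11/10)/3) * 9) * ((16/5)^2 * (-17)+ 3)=-141141/250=-564.56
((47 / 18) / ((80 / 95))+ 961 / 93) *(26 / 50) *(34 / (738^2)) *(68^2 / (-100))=-0.02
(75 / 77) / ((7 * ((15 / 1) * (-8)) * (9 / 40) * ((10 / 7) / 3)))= -5 / 462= -0.01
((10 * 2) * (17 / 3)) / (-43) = -340 / 129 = -2.64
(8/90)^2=16/2025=0.01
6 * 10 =60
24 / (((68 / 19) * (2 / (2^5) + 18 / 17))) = 1824 / 305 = 5.98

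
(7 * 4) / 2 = 14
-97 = -97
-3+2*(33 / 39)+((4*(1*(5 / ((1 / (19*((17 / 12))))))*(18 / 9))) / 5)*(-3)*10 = -83997 / 13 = -6461.31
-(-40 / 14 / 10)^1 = 2 / 7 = 0.29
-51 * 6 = -306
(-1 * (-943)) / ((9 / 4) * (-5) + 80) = 3772 / 275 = 13.72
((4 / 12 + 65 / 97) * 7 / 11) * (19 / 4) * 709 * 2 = 13767362 / 3201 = 4300.96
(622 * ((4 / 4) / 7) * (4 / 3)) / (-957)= -2488 / 20097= -0.12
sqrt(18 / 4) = 3 * sqrt(2) / 2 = 2.12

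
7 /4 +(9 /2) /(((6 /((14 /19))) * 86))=1435 /817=1.76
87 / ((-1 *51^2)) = -29 / 867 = -0.03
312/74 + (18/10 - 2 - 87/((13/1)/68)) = -1084801/2405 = -451.06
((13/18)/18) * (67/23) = 871/7452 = 0.12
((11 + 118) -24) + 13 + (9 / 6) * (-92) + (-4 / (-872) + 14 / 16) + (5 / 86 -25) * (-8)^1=6764821 / 37496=180.41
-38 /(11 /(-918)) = 34884 /11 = 3171.27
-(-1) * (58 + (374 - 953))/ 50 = -521/ 50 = -10.42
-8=-8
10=10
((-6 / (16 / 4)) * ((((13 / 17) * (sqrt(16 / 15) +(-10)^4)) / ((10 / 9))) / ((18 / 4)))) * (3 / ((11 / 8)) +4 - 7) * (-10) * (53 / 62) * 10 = -930150000 / 5797 - 24804 * sqrt(15) / 5797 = -160470.25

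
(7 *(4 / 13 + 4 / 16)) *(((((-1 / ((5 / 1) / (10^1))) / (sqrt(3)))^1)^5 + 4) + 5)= 1827 / 52 - 1624 *sqrt(3) / 351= 27.12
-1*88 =-88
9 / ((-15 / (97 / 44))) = -291 / 220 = -1.32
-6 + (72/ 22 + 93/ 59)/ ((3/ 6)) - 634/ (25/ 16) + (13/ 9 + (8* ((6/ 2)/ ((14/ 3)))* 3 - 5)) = -398841428/ 1022175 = -390.19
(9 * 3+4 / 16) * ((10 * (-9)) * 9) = -44145 / 2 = -22072.50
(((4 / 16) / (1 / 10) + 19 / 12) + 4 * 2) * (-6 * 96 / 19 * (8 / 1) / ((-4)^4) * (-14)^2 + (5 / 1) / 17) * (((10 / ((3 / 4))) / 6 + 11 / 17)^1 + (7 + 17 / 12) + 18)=-155620838635 / 2372112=-65604.34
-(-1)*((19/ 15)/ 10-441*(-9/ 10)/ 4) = 59611/ 600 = 99.35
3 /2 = 1.50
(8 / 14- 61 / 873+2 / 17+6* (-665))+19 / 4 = -1655805359 / 415548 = -3984.63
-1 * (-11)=11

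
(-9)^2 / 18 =9 / 2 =4.50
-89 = -89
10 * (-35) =-350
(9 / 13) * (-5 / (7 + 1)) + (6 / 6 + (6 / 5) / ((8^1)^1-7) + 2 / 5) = 2.17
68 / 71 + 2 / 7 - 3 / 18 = 3211 / 2982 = 1.08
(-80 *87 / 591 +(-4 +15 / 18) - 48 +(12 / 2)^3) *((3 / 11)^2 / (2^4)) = 542739 / 762784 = 0.71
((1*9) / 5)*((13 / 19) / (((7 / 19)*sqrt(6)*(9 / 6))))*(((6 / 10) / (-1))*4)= -156*sqrt(6) / 175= -2.18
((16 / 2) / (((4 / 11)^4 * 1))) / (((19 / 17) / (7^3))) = 85371671 / 608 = 140413.93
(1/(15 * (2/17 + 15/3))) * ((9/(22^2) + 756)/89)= 691169/6246020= 0.11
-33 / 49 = -0.67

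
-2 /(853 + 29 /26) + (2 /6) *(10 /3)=221602 /199863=1.11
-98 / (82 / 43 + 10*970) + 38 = 7924351 / 208591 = 37.99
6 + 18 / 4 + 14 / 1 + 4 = 28.50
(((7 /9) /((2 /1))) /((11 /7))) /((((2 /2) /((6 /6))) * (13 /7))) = 0.13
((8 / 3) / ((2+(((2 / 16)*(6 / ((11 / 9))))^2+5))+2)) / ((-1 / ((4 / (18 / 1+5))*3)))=-61952 / 417519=-0.15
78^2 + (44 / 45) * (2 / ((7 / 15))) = 127852 / 21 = 6088.19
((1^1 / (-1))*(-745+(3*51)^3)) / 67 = -3580832 / 67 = -53445.25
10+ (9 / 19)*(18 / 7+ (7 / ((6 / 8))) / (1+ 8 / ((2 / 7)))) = 11.37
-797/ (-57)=797/ 57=13.98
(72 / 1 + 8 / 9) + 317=3509 / 9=389.89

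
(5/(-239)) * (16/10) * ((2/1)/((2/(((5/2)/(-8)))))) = 5/478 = 0.01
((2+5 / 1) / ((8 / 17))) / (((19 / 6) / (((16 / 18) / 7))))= 34 / 57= 0.60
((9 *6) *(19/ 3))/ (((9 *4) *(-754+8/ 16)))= -19/ 1507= -0.01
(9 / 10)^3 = 729 / 1000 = 0.73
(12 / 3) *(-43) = -172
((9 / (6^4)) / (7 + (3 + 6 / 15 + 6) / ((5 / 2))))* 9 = 25 / 4304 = 0.01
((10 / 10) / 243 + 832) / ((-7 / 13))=-2628301 / 1701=-1545.15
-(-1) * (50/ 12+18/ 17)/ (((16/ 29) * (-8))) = -15457/ 13056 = -1.18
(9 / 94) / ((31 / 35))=315 / 2914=0.11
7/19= 0.37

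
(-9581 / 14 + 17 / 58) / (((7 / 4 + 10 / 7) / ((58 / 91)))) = -1110920 / 8099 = -137.17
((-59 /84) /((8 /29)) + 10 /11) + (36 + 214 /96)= 90163 /2464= 36.59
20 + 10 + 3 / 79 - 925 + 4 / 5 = -353194 / 395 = -894.16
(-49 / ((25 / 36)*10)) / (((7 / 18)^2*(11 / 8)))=-46656 / 1375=-33.93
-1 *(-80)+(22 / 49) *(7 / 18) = 5051 / 63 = 80.17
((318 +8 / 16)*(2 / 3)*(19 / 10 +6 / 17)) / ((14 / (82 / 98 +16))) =273845 / 476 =575.30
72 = 72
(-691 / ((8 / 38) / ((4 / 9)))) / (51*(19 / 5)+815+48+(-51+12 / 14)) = -459515 / 317097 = -1.45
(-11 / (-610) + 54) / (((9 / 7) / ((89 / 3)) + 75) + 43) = 20528473 / 44860010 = 0.46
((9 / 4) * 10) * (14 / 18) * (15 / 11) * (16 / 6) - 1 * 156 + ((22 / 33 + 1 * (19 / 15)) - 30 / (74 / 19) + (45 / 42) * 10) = -3735839 / 42735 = -87.42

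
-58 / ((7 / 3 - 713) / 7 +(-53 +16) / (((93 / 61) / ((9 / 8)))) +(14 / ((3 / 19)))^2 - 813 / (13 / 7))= -11780496 / 1481739071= -0.01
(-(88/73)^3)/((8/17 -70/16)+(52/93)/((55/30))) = 31603945472/64937440759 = 0.49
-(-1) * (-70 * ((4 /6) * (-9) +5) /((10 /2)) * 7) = 98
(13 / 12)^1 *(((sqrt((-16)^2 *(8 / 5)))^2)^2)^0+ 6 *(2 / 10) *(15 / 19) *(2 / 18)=271 / 228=1.19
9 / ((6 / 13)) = 39 / 2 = 19.50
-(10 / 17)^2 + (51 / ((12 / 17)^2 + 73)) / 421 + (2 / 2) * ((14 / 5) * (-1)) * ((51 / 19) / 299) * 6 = -36351513701281 / 73409064759745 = -0.50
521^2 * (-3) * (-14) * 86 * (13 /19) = 12745783596 /19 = 670830715.58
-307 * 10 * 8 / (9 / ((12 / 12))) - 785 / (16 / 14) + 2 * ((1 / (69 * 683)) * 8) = -3863392531 / 1131048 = -3415.76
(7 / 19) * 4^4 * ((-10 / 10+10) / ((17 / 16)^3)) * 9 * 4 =25476.67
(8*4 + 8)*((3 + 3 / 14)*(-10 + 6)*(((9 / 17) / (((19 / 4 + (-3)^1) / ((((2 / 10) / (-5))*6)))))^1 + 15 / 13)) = -556.07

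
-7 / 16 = -0.44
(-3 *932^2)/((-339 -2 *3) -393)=434312/123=3530.99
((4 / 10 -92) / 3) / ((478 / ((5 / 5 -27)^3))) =4024904 / 3585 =1122.71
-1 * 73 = -73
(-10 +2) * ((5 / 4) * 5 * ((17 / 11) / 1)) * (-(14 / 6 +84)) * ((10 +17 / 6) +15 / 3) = 11778025 / 99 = 118969.95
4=4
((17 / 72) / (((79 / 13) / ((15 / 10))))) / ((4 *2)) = 221 / 30336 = 0.01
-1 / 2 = -0.50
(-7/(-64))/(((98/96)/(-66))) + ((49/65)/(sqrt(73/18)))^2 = -29929023/4317950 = -6.93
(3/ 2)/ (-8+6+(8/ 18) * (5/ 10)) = -27/ 32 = -0.84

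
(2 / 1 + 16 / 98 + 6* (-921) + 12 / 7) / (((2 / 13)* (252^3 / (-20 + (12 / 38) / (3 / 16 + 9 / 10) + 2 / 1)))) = 306470203 / 7715450232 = 0.04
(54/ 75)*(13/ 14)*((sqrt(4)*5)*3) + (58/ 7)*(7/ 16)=6631/ 280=23.68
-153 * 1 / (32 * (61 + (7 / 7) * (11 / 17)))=-2601 / 33536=-0.08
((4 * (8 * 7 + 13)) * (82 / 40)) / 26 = 2829 / 130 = 21.76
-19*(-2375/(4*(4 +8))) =45125/48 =940.10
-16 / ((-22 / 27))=216 / 11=19.64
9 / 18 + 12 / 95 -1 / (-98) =2963 / 4655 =0.64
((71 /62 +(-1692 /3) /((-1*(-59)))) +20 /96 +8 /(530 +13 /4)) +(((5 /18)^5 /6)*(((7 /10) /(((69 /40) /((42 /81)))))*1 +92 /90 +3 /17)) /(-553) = -8.19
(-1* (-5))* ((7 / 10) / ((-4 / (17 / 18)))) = -119 / 144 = -0.83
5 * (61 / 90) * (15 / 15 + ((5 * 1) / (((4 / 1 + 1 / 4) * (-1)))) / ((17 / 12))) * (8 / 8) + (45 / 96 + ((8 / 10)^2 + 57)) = 122108287 / 2080800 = 58.68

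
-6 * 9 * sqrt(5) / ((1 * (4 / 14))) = -189 * sqrt(5) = -422.62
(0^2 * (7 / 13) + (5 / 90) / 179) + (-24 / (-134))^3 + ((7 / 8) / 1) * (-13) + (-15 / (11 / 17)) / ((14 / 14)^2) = -1473195067237 / 42638568984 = -34.55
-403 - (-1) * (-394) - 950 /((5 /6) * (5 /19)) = -5129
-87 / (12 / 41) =-1189 / 4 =-297.25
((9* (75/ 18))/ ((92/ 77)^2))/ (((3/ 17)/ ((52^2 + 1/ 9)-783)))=21783887125/ 76176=285967.85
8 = 8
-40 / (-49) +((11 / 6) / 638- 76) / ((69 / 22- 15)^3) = 65322635666 / 75794353803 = 0.86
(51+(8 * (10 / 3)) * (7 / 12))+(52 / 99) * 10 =71.81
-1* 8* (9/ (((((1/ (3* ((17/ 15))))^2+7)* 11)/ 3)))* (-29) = 226287/ 2816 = 80.36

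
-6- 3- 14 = -23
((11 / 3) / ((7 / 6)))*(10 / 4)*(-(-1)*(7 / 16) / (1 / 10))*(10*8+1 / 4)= 88275 / 32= 2758.59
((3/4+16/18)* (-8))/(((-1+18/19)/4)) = 8968/9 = 996.44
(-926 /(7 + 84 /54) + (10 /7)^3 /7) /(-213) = 2847562 /5625543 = 0.51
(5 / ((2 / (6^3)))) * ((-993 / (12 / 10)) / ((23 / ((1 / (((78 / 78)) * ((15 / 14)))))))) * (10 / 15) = -278040 / 23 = -12088.70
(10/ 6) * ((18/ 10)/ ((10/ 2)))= 3/ 5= 0.60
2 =2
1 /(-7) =-1 /7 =-0.14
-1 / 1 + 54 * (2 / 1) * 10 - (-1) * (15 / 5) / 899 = 970024 / 899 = 1079.00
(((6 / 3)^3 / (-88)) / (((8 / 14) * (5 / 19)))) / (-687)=133 / 151140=0.00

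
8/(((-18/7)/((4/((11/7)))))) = -784/99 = -7.92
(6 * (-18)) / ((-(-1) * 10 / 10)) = -108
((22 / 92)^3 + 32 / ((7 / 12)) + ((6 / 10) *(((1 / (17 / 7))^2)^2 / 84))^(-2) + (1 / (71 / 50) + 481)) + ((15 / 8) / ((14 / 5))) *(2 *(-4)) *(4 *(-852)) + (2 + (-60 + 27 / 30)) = 23735920.58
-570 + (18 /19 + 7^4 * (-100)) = -4572712 /19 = -240669.05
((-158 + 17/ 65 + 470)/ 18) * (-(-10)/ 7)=20297/ 819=24.78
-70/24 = -35/12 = -2.92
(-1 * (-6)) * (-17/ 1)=-102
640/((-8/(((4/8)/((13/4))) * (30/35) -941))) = 6849520/91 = 75269.45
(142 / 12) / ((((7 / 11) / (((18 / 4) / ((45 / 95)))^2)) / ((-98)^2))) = 96705763 / 6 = 16117627.17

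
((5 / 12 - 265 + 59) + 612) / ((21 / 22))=53647 / 126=425.77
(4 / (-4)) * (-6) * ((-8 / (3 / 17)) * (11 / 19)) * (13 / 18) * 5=-97240 / 171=-568.65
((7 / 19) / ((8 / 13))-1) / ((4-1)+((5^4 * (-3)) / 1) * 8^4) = 61 / 1167359544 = 0.00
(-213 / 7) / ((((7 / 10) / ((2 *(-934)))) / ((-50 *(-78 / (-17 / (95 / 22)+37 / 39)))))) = -57492248580000 / 542479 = -105980597.55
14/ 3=4.67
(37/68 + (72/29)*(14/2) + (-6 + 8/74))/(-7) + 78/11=5.37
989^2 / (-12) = -978121 / 12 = -81510.08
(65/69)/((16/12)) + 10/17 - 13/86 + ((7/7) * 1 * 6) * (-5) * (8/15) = -999123/67252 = -14.86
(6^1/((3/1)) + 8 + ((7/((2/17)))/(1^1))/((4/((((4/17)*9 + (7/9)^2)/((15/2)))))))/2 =74843/9720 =7.70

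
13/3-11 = -20/3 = -6.67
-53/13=-4.08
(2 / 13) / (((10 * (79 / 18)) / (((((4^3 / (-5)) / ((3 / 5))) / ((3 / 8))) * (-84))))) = 86016 / 5135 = 16.75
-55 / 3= -18.33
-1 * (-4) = 4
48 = 48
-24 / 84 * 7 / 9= -2 / 9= -0.22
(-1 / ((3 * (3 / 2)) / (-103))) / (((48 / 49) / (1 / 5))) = 5047 / 1080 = 4.67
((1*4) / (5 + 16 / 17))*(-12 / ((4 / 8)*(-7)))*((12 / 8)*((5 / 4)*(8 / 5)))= 6.93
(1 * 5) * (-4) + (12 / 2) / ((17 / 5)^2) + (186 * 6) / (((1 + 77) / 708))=37984642 / 3757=10110.37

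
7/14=1/2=0.50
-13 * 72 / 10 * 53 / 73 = -24804 / 365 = -67.96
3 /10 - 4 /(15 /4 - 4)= 163 /10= 16.30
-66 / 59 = -1.12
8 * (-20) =-160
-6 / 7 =-0.86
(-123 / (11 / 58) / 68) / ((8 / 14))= -24969 / 1496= -16.69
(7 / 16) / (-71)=-7 / 1136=-0.01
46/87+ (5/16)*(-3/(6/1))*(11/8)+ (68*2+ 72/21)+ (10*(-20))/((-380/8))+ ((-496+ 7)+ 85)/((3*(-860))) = 30592918719/212289280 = 144.11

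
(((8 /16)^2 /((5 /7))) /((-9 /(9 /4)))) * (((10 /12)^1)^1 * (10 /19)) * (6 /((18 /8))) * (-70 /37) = 1225 /6327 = 0.19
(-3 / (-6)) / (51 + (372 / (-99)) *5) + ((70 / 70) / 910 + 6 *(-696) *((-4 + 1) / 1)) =12528.02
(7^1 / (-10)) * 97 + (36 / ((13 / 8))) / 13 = -111871 / 1690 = -66.20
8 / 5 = 1.60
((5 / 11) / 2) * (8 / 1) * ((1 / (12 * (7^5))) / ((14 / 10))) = 25 / 3882417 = 0.00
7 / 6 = 1.17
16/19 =0.84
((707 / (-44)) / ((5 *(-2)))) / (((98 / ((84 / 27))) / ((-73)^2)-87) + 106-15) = 3767603 / 9392900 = 0.40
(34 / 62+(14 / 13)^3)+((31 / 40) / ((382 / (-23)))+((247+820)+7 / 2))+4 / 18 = 10044861445181 / 9366074640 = 1072.47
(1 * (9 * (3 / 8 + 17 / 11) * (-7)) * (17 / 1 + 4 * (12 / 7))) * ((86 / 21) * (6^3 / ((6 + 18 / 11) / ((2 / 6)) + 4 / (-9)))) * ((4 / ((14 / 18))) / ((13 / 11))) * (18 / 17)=-60636414267 / 115787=-523689.31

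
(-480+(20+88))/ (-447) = 124/ 149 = 0.83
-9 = -9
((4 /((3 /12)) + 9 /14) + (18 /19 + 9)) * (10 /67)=35365 /8911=3.97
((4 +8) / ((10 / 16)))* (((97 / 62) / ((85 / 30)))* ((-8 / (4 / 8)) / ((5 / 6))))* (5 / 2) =-1340928 / 2635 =-508.89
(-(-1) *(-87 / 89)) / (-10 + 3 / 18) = 0.10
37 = 37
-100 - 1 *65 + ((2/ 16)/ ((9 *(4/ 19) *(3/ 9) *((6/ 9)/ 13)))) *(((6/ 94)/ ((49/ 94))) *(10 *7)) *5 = 45/ 112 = 0.40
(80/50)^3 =512/125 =4.10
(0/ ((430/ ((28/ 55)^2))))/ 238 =0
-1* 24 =-24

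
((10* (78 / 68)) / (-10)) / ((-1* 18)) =13 / 204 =0.06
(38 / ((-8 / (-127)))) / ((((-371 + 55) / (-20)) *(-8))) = -4.77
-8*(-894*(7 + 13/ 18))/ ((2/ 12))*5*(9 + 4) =21539440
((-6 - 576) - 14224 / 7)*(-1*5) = 13070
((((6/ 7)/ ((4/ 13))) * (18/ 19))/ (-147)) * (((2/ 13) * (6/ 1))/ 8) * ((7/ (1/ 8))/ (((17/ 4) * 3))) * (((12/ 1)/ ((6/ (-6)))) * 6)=10368/ 15827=0.66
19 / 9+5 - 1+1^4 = 64 / 9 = 7.11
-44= -44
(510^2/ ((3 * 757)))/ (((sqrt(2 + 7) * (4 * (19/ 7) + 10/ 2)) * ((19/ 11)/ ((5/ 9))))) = 11126500/ 14368617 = 0.77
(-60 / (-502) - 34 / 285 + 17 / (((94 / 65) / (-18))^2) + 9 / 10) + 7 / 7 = 166591354507 / 63208326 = 2635.59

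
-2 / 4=-1 / 2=-0.50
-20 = -20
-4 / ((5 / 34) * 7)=-136 / 35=-3.89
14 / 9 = 1.56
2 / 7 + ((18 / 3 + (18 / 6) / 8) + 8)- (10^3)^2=-55999179 / 56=-999985.34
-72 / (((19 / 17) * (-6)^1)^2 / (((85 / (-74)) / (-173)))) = -24565 / 2310761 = -0.01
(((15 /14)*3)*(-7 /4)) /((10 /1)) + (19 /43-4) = -2835 /688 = -4.12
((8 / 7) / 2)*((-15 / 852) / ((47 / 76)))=-0.02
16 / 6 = 8 / 3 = 2.67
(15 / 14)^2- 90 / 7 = -2295 / 196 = -11.71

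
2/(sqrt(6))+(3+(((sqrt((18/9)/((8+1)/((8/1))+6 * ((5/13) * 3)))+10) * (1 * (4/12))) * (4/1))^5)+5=sqrt(6)/3+144189805625344 * sqrt(1209)/47496476493+73524585662936/170238267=537449.88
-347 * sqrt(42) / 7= -321.26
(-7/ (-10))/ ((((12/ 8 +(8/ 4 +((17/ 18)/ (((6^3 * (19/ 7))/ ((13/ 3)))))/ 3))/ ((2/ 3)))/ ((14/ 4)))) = 0.47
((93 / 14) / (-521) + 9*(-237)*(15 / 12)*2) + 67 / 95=-1847284681 / 346465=-5331.81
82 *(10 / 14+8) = 5002 / 7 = 714.57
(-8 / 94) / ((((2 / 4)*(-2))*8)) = 1 / 94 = 0.01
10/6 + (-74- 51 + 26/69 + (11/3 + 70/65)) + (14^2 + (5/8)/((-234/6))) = 558085/7176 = 77.77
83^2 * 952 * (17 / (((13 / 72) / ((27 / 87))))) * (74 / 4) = 1336561013088 / 377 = 3545254676.63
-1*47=-47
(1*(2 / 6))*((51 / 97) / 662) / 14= 0.00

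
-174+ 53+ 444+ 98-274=147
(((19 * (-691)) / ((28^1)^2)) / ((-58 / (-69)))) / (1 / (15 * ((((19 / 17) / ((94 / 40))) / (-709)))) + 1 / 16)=1290908925 / 6435819838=0.20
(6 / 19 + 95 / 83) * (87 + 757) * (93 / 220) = 521.03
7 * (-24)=-168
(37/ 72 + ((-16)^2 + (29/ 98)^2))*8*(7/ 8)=44359207/ 24696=1796.21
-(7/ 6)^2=-49/ 36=-1.36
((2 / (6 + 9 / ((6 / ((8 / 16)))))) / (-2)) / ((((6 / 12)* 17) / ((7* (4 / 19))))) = -224 / 8721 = -0.03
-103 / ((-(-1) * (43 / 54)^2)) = -300348 / 1849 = -162.44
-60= -60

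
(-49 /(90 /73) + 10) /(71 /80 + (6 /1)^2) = -21416 /26559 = -0.81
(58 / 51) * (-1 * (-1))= 58 / 51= 1.14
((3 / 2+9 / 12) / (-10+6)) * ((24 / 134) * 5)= -135 / 268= -0.50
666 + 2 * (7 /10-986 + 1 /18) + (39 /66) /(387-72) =-1304.49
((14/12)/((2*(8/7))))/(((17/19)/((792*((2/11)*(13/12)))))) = 12103/136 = 88.99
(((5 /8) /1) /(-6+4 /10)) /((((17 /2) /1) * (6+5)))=-25 /20944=-0.00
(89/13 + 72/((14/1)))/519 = 1091/47229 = 0.02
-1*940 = -940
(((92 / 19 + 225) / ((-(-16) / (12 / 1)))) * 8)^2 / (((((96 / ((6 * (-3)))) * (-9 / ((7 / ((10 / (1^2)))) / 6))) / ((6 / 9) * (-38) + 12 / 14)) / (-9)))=14703501219 / 14440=1018248.01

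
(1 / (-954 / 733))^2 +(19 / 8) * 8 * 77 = 1332036997 / 910116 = 1463.59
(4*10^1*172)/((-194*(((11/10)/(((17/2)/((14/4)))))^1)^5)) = -488430808000000/262558063229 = -1860.28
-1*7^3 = -343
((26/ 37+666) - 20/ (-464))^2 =8189172358929/ 18421264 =444549.97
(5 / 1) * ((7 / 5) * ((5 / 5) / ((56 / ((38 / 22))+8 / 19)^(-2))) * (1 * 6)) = 16353792 / 361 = 45301.36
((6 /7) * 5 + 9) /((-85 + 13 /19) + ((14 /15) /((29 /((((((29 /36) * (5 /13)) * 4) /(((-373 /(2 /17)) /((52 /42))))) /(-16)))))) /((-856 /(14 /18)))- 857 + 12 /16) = -0.01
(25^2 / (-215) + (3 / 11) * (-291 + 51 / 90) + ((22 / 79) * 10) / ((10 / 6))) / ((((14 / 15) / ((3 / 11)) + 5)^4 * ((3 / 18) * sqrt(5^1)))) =-14791750388325 * sqrt(5) / 770983479032327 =-0.04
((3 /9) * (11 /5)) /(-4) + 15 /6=2.32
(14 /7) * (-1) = -2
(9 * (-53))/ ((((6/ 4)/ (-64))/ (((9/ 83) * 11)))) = 2014848/ 83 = 24275.28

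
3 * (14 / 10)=21 / 5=4.20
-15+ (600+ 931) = 1516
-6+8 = 2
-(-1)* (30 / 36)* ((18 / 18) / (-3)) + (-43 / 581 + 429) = 4482803 / 10458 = 428.65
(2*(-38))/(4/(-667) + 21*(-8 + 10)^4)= -12673/56027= -0.23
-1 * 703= -703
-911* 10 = -9110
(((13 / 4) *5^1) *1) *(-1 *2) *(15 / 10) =-195 / 4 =-48.75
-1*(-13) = 13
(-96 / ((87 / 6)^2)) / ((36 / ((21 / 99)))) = -224 / 83259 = -0.00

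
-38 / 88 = -19 / 44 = -0.43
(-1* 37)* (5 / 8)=-185 / 8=-23.12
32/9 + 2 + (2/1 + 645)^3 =2437560257/9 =270840028.56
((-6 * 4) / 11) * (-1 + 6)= -10.91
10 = 10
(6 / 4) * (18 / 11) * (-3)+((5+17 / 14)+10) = 1363 / 154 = 8.85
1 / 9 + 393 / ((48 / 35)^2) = 481681 / 2304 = 209.06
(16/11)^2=256/121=2.12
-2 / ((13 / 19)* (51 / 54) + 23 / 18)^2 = -58482 / 108241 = -0.54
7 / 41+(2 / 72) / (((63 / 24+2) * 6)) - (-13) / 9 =66197 / 40959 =1.62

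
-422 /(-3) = 422 /3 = 140.67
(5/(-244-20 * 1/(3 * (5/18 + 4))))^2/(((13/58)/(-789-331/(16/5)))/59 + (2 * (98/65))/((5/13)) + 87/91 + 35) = 284087853424375/30009394604493873344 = 0.00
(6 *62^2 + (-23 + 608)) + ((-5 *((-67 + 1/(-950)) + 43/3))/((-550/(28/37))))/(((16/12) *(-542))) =23649.00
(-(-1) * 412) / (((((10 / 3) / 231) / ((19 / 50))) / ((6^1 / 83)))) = 8137206 / 10375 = 784.31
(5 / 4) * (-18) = -45 / 2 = -22.50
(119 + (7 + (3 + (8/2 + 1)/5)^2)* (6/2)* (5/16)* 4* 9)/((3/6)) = 3581/2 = 1790.50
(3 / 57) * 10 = 10 / 19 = 0.53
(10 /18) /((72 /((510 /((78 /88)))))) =4675 /1053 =4.44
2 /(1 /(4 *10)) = 80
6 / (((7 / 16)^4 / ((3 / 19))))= 1179648 / 45619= 25.86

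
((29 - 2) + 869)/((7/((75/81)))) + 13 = 3551/27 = 131.52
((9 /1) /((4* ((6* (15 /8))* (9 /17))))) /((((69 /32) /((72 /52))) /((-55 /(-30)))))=5984 /13455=0.44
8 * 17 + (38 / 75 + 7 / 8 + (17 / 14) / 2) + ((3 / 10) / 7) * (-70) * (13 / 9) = 561353 / 4200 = 133.66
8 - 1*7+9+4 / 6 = 32 / 3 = 10.67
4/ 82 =2/ 41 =0.05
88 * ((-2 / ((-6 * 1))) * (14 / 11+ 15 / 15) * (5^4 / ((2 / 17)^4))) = 1305015625 / 6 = 217502604.17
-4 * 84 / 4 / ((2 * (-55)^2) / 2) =-84 / 3025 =-0.03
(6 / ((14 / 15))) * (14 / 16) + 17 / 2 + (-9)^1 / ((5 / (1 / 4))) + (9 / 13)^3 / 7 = 13.72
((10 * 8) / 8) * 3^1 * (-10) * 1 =-300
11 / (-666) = -11 / 666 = -0.02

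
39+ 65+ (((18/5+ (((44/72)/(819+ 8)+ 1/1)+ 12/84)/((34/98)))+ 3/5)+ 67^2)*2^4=72047.94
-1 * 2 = -2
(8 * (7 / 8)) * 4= 28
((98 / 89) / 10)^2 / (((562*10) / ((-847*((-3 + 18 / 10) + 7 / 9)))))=0.00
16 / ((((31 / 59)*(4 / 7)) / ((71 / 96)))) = 29323 / 744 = 39.41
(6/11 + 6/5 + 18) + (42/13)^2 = 280554/9295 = 30.18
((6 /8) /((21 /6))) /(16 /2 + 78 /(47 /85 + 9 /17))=69 /25781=0.00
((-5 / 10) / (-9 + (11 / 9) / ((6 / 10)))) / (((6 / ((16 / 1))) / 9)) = 81 / 47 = 1.72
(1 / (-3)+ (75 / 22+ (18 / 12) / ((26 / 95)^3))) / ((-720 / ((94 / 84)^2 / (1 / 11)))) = -195381749077 / 133937556480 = -1.46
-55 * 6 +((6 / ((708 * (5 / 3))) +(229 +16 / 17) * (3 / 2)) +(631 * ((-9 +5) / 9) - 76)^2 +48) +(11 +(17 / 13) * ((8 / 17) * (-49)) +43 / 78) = 1342345942273 / 10561590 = 127096.96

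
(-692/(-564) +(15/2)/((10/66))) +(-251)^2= 17780587/282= 63051.73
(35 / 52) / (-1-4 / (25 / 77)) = -875 / 17316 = -0.05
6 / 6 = 1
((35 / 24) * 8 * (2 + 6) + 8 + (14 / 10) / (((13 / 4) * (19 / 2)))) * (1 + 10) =4131688 / 3705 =1115.17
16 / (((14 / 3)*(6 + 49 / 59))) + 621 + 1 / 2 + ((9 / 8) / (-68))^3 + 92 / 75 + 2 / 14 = 21232834264974113 / 34061286604800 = 623.37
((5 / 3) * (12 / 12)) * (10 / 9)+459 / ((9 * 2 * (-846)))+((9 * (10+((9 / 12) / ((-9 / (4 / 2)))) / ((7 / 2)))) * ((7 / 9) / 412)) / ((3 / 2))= 1011379 / 522828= 1.93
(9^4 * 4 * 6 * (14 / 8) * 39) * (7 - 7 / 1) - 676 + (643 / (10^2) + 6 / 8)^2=-1561119 / 2500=-624.45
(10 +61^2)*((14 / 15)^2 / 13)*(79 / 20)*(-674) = -748798498 / 1125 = -665598.66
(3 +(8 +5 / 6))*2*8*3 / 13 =568 / 13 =43.69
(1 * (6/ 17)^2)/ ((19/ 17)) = 36/ 323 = 0.11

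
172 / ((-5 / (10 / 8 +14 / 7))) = -559 / 5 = -111.80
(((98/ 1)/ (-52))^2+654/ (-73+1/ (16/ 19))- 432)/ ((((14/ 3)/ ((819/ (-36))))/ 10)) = 1699298415/ 79664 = 21330.82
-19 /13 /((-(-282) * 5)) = -19 /18330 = -0.00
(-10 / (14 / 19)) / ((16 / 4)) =-95 / 28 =-3.39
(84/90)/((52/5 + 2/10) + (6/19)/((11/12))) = 2926/34311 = 0.09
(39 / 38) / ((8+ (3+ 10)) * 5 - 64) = 39 / 1558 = 0.03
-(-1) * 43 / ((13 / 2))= 86 / 13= 6.62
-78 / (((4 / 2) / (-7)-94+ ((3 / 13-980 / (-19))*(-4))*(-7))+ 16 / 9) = -606879 / 10567196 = -0.06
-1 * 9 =-9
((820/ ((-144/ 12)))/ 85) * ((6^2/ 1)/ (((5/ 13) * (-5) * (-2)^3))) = -1599/ 850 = -1.88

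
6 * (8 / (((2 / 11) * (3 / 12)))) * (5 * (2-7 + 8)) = 15840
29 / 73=0.40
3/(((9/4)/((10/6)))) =20/9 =2.22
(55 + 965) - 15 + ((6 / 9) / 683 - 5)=2049002 / 2049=1000.00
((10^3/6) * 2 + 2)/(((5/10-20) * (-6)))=1006/351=2.87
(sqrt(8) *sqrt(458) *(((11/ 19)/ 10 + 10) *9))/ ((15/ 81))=928746 *sqrt(229)/ 475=29588.37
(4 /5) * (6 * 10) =48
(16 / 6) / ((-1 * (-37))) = 8 / 111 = 0.07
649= 649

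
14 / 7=2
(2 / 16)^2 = 0.02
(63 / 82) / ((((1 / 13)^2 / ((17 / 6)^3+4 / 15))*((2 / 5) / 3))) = 22409.37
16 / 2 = 8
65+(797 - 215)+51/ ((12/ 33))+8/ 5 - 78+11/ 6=42761/ 60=712.68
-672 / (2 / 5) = -1680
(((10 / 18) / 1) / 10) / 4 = 1 / 72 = 0.01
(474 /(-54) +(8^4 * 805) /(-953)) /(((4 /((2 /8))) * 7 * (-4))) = 29750807 /3842496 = 7.74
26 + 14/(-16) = 201/8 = 25.12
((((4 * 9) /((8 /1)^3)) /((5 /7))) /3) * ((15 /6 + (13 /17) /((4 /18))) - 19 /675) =118741 /612000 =0.19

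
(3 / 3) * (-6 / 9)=-2 / 3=-0.67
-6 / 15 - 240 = -1202 / 5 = -240.40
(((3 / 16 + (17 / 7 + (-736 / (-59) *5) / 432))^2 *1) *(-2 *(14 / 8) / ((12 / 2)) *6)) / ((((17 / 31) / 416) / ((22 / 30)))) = -1075291155154073 / 72475255440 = -14836.67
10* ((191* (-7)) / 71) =-13370 / 71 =-188.31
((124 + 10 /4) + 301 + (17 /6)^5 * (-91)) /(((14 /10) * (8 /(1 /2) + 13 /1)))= -629413735 /1578528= -398.73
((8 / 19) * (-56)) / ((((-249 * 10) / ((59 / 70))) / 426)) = 134048 / 39425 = 3.40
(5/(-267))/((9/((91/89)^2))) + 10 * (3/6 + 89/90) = 283356133/19034163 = 14.89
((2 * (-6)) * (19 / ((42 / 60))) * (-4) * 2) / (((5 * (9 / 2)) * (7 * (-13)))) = -2432 / 1911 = -1.27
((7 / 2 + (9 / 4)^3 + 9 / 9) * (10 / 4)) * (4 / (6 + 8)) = 5085 / 448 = 11.35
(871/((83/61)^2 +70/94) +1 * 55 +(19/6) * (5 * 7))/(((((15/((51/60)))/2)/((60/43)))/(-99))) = -7848.90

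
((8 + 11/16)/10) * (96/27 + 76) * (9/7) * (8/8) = 24881/280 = 88.86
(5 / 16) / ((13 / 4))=5 / 52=0.10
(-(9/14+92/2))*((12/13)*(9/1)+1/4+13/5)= -1894353/3640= -520.43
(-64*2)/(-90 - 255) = 128/345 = 0.37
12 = 12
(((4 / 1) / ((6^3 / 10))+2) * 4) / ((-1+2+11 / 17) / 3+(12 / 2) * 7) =2006 / 9765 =0.21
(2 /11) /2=1 /11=0.09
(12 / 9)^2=16 / 9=1.78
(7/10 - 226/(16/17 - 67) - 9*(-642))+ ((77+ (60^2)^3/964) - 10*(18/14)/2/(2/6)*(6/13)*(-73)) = 11921394565630661/246285130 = 48404849.15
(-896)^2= 802816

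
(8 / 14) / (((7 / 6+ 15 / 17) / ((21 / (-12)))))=-102 / 209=-0.49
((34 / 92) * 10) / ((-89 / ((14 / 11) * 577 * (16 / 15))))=-2197216 / 67551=-32.53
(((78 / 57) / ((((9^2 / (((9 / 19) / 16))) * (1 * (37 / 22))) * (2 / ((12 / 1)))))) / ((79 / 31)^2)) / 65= 10571 / 2500831110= 0.00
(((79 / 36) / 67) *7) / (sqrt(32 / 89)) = 553 *sqrt(178) / 19296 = 0.38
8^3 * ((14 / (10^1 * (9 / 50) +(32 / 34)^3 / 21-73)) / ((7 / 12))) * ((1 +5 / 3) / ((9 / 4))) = -5634621440 / 27531831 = -204.66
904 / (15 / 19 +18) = 48.11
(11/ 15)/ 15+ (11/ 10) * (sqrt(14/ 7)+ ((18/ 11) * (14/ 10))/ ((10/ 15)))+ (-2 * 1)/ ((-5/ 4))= 11 * sqrt(2)/ 10+ 2443/ 450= 6.98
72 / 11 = 6.55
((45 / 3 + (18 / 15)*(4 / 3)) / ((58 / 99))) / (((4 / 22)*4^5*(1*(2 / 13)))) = 1175031 / 1187840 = 0.99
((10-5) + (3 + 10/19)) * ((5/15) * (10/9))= 60/19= 3.16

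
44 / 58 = 22 / 29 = 0.76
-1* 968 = -968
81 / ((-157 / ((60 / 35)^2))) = -11664 / 7693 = -1.52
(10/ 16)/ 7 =5/ 56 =0.09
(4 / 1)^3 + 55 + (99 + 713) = 931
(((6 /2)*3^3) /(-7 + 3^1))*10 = -405 /2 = -202.50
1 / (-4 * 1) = -1 / 4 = -0.25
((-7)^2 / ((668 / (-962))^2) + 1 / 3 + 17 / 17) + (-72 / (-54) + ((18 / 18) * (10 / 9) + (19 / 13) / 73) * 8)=107989400333 / 952799796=113.34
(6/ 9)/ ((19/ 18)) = 12/ 19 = 0.63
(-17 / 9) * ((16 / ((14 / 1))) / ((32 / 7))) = -17 / 36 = -0.47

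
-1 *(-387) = 387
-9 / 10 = -0.90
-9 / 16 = -0.56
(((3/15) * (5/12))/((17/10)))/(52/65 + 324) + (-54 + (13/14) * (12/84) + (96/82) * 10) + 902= 40877638559/47540976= 859.84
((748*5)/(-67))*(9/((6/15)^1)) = -84150/67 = -1255.97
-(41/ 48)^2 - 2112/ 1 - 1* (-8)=-4849297/ 2304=-2104.73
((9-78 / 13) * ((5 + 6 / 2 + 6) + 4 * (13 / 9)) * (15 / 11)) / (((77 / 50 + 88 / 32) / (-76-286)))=-32218000 / 4719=-6827.29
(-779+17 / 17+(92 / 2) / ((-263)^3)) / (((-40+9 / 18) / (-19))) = -537811940856 / 1437124313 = -374.23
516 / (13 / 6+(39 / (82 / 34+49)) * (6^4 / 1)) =1352952 / 2583425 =0.52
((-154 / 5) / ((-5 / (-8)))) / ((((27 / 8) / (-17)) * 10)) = 83776 / 3375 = 24.82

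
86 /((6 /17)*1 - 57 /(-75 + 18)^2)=83334 /325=256.41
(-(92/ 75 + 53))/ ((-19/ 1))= 4067/ 1425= 2.85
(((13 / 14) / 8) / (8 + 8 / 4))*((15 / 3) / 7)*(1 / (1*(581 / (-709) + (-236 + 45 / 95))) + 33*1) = 1365681083 / 4992220352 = 0.27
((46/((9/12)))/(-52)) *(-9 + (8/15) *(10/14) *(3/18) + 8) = 2714/2457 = 1.10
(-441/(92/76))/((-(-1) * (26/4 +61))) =-1862/345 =-5.40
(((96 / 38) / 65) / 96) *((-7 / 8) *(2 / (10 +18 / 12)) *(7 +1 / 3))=-77 / 170430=-0.00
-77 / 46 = -1.67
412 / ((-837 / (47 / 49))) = -19364 / 41013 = -0.47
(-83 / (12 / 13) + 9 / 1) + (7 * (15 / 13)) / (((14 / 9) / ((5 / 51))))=-213241 / 2652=-80.41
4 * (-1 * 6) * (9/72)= -3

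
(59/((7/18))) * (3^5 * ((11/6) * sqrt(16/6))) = 315414 * sqrt(6)/7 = 110371.91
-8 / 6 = -1.33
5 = 5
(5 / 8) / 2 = 5 / 16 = 0.31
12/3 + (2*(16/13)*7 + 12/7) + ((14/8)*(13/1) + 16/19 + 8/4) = 335683/6916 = 48.54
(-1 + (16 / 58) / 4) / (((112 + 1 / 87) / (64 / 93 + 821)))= -2063259 / 302095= -6.83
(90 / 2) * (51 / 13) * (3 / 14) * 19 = 130815 / 182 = 718.76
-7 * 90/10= -63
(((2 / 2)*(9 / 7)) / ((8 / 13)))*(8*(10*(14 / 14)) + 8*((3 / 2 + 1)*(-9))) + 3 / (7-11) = -209.68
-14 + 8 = -6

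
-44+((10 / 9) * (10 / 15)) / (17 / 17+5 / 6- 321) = -151676 / 3447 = -44.00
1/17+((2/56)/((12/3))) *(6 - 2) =45/476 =0.09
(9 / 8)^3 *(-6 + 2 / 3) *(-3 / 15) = 243 / 160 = 1.52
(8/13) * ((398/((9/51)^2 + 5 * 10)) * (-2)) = -9.79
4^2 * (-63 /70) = -72 /5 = -14.40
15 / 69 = 5 / 23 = 0.22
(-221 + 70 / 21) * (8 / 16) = -653 / 6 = -108.83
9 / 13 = 0.69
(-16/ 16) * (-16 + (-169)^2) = -28545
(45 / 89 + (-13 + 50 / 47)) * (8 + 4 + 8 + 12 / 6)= -1051908 / 4183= -251.47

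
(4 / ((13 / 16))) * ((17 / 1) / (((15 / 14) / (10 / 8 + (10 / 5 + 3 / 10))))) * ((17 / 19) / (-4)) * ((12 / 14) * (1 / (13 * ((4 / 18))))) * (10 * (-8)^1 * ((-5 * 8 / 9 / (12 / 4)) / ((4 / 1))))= -5252864 / 9633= -545.30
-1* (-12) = 12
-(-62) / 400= 31 / 200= 0.16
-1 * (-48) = 48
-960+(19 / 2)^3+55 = -47.62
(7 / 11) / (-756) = -1 / 1188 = -0.00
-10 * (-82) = 820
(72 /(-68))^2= 324 /289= 1.12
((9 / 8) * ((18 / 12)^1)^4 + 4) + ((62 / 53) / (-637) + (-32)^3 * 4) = -566373699911 / 4321408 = -131062.31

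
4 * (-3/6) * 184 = -368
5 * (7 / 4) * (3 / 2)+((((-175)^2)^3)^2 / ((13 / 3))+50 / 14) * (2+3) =951928854057422051062950800.00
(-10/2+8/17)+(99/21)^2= 14740/833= 17.70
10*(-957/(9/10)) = -31900/3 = -10633.33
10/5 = 2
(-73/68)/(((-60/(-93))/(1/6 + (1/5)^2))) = -70153/204000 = -0.34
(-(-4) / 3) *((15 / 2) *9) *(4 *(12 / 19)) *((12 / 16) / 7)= 3240 / 133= 24.36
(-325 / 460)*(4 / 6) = -65 / 138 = -0.47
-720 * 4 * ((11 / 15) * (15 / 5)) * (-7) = 44352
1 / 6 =0.17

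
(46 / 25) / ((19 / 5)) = 46 / 95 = 0.48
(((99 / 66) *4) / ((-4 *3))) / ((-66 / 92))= 23 / 33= 0.70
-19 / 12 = -1.58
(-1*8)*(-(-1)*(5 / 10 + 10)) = -84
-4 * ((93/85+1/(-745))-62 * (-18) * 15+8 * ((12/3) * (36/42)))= -1189290608/17731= -67074.09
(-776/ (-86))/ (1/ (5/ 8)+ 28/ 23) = 11155/ 3483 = 3.20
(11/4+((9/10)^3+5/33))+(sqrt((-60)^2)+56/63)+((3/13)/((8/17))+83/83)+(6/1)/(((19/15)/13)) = 1559963681/12226500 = 127.59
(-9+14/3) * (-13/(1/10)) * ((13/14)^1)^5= 313742585/806736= 388.90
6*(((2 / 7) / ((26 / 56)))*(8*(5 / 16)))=120 / 13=9.23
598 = 598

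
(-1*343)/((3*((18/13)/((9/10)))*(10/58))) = -129311/300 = -431.04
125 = 125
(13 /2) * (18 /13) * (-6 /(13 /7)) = -378 /13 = -29.08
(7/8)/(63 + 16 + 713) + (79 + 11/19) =9580165/120384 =79.58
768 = 768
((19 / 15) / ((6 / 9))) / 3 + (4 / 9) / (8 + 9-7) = 61 / 90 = 0.68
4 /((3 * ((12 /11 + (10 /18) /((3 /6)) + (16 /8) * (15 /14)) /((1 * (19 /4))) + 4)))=4389 /16178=0.27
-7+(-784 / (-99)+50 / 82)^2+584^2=5620144794730 / 16475481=341121.74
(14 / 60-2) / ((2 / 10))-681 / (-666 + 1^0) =-31159 / 3990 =-7.81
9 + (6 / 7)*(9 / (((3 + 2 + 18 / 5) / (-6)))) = 1089 / 301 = 3.62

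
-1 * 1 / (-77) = 1 / 77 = 0.01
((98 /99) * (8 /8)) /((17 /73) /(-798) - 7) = -1902964 /13457235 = -0.14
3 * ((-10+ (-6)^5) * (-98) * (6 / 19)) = 13734504 / 19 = 722868.63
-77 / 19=-4.05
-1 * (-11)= 11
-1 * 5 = -5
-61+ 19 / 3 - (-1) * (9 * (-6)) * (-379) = 61234 / 3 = 20411.33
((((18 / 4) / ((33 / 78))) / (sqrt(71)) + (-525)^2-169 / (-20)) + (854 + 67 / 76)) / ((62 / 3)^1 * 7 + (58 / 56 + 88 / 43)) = 422604 * sqrt(71) / 416795489 + 94874206098 / 50698555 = 1871.35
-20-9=-29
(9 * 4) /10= 18 /5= 3.60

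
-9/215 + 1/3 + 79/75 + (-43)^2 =5967362/3225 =1850.34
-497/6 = -82.83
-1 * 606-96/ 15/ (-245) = -742318/ 1225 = -605.97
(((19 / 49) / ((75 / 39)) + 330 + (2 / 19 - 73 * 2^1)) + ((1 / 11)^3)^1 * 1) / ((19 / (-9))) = -51387040872 / 588601475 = -87.30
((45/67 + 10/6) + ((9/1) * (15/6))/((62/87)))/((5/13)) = 2197507/24924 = 88.17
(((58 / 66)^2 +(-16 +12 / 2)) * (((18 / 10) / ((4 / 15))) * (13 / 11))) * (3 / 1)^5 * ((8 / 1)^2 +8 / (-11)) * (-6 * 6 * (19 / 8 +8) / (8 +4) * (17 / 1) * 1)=598867184.26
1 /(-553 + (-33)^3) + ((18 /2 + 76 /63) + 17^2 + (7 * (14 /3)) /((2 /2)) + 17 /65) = 332.13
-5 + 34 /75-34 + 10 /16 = -22753 /600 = -37.92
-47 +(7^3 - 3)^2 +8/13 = 1502197/13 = 115553.62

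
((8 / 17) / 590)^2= 0.00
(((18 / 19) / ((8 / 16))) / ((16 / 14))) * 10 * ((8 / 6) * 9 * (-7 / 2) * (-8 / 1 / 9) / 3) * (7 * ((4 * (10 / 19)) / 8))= 137200 / 361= 380.06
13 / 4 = 3.25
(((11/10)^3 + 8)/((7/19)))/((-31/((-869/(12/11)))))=7809703/12000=650.81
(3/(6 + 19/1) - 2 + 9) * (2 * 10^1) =712/5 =142.40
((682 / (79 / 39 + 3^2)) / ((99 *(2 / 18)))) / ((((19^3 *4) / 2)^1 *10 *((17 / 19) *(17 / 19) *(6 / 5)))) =403 / 9444520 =0.00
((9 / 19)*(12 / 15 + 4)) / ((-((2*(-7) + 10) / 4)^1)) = 216 / 95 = 2.27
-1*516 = -516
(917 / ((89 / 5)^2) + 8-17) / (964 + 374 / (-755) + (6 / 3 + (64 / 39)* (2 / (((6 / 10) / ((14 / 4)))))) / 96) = -205067229120 / 32367349984991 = -0.01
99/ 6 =33/ 2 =16.50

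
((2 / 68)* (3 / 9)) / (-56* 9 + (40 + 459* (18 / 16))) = 4 / 21369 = 0.00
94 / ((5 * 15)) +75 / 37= 9103 / 2775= 3.28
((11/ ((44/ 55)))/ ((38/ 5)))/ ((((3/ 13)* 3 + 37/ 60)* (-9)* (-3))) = 17875/ 349182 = 0.05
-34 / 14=-17 / 7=-2.43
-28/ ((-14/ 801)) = 1602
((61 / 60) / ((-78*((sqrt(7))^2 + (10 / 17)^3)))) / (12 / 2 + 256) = -299693 / 43395028560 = -0.00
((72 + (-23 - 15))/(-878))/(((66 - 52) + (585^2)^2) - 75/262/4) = -17816/53882689786353083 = -0.00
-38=-38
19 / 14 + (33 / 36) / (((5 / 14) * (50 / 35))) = 6623 / 2100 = 3.15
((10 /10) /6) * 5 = 0.83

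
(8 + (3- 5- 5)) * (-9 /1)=-9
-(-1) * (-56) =-56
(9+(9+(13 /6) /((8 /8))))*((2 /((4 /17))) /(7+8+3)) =2057 /216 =9.52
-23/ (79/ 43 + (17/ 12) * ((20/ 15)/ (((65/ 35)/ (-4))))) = 115713/ 11225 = 10.31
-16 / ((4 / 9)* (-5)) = 36 / 5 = 7.20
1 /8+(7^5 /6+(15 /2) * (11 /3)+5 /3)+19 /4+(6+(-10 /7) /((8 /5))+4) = 477845 /168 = 2844.32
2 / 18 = 1 / 9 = 0.11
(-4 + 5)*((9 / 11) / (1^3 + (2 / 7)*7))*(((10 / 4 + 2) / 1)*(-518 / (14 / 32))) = -1453.09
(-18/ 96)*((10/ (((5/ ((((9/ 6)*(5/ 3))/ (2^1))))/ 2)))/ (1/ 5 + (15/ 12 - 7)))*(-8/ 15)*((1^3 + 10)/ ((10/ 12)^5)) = -57024/ 23125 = -2.47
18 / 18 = 1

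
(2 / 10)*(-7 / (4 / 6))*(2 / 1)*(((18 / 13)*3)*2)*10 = -4536 / 13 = -348.92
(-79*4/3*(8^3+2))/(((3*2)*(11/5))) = -406060/99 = -4101.62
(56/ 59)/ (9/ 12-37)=-224/ 8555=-0.03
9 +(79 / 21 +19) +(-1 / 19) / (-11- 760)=1085656 / 34181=31.76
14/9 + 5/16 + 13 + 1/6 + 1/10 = 10897/720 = 15.13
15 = 15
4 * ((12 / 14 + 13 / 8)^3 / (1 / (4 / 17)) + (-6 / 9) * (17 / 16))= 6470825 / 559776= 11.56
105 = 105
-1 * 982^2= -964324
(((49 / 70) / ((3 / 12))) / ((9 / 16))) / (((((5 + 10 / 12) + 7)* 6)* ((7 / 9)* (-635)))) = -32 / 244475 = -0.00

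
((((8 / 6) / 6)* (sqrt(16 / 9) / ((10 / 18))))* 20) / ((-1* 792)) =-4 / 297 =-0.01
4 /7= 0.57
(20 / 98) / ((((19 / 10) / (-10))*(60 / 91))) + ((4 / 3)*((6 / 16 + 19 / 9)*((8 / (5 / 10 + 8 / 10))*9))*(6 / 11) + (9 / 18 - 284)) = -21109859 / 114114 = -184.99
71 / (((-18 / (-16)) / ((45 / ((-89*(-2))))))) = 1420 / 89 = 15.96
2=2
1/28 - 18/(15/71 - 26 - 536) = 0.07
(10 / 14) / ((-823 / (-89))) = 445 / 5761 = 0.08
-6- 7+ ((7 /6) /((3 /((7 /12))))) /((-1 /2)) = -1453 /108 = -13.45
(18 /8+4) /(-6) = -25 /24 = -1.04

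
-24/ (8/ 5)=-15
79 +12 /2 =85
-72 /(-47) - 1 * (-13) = 683 /47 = 14.53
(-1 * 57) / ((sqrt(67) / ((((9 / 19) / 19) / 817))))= -27 * sqrt(67) / 1040041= -0.00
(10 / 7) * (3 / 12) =5 / 14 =0.36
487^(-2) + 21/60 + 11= 53837383/4743380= 11.35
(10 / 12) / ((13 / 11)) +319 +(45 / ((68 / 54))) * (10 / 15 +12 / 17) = 8312443 / 22542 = 368.75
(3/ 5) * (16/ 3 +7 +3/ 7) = 268/ 35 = 7.66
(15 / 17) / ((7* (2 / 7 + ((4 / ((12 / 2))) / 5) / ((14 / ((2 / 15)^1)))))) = 3375 / 7684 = 0.44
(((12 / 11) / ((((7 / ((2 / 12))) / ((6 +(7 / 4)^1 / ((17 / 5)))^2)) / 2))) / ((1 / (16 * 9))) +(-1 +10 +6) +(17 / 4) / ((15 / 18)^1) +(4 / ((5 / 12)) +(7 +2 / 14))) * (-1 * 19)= -1498117339 / 222530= -6732.20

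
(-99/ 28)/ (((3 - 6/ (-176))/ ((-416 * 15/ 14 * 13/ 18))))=1635920/ 4361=375.12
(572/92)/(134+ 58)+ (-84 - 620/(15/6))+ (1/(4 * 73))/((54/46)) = -963133169/2901312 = -331.96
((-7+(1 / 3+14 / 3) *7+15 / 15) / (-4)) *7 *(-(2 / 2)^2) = 50.75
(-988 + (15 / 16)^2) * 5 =-1263515 / 256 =-4935.61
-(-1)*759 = 759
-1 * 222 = -222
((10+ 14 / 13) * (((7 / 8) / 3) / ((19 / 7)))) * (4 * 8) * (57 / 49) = 576 / 13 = 44.31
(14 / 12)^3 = 343 / 216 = 1.59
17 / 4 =4.25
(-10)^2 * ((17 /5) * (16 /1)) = 5440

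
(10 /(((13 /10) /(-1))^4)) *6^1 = 600000 /28561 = 21.01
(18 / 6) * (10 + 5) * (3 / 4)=135 / 4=33.75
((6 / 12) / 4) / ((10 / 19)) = 19 / 80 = 0.24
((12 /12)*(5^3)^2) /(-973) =-15625 /973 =-16.06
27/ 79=0.34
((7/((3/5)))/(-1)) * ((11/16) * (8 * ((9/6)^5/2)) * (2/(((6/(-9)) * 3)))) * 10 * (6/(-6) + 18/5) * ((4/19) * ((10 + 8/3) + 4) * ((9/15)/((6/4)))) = 8890.46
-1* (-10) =10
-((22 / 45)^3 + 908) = -82752148 / 91125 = -908.12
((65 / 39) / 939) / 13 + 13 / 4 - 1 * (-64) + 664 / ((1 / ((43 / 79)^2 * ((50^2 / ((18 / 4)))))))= 99974636201629 / 914206644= 109356.72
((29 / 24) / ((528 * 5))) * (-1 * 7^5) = -487403 / 63360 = -7.69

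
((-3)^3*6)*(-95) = 15390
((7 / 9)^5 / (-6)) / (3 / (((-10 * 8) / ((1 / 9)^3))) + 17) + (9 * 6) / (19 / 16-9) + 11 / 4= -501688976471 / 120459595500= -4.16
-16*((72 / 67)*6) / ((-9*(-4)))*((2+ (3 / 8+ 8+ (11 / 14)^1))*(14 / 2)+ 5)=-15960 / 67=-238.21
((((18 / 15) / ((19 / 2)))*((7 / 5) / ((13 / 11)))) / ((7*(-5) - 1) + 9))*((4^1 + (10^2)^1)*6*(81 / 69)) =-4.06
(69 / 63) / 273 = 23 / 5733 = 0.00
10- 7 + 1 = 4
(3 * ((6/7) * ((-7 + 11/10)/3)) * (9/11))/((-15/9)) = 2.48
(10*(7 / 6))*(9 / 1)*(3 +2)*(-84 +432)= 182700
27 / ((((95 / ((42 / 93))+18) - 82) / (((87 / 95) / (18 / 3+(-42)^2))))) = 1827 / 19141075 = 0.00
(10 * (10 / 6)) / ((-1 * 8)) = -25 / 12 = -2.08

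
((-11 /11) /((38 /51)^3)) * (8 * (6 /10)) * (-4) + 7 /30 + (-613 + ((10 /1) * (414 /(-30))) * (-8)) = 22126391 /41154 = 537.65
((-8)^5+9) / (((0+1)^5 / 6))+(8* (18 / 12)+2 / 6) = -589625 / 3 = -196541.67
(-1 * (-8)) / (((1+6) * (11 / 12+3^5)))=96 / 20489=0.00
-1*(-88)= 88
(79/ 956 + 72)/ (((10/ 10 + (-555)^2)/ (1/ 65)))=68911/ 19140735640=0.00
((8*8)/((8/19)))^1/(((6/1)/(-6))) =-152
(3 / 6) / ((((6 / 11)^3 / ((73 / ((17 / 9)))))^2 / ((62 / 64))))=292660105639 / 10653696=27470.29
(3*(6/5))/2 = 9/5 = 1.80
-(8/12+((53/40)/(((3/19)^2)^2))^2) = -47706835580569/10497600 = -4544546.90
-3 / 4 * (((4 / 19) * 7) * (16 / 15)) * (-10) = 224 / 19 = 11.79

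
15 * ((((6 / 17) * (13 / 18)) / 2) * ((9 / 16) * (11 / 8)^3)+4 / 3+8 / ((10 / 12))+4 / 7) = 341912269 / 1949696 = 175.37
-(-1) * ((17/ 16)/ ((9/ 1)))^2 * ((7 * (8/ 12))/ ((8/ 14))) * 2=14161/ 62208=0.23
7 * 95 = 665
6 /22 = 3 /11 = 0.27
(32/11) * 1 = 32/11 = 2.91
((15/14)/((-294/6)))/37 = -15/25382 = -0.00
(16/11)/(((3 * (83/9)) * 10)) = 24/4565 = 0.01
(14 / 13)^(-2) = 169 / 196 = 0.86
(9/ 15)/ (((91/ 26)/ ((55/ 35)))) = 66/ 245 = 0.27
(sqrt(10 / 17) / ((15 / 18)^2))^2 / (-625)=-2592 / 1328125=-0.00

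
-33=-33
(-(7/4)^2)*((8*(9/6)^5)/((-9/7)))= 144.70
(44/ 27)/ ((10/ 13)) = 286/ 135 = 2.12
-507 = -507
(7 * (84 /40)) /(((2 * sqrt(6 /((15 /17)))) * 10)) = 147 * sqrt(170) /6800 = 0.28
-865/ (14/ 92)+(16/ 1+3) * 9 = -38593/ 7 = -5513.29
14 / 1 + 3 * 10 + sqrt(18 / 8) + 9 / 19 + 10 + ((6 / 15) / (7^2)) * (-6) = 520659 / 9310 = 55.92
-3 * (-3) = 9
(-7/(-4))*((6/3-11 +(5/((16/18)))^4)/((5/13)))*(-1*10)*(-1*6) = 1109406753/4096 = 270851.26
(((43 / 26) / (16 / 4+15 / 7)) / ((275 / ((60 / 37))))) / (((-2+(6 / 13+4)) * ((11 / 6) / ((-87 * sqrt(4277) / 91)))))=-783 * sqrt(4277) / 2328040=-0.02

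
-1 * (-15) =15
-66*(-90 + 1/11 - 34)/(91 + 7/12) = 98136/1099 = 89.30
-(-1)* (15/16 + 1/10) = 83/80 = 1.04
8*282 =2256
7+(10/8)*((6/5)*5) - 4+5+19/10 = 87/5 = 17.40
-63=-63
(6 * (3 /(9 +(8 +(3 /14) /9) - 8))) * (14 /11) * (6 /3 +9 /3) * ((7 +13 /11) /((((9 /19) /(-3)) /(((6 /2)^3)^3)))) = -593725885200 /45859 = -12946769.12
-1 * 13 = -13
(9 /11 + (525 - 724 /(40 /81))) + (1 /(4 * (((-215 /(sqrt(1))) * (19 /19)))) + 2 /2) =-8885617 /9460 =-939.28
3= 3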